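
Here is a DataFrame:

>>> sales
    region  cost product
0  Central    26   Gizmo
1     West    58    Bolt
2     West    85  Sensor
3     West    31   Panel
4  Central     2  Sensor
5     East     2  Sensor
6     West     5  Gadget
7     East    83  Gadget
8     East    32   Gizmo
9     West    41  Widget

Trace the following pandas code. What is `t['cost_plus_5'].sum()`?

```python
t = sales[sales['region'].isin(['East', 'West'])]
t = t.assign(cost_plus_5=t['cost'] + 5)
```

377

filter rows where region in ['East', 'West']:
  region  cost product
1   West    58    Bolt
2   West    85  Sensor
3   West    31   Panel
5   East     2  Sensor
6   West     5  Gadget
7   East    83  Gadget
8   East    32   Gizmo
9   West    41  Widget
add column cost_plus_5 = t['cost'] + 5:
  region  cost product  cost_plus_5
1   West    58    Bolt           63
2   West    85  Sensor           90
3   West    31   Panel           36
5   East     2  Sensor            7
6   West     5  Gadget           10
7   East    83  Gadget           88
8   East    32   Gizmo           37
9   West    41  Widget           46
Finally, sum of column 'cost_plus_5' = 377.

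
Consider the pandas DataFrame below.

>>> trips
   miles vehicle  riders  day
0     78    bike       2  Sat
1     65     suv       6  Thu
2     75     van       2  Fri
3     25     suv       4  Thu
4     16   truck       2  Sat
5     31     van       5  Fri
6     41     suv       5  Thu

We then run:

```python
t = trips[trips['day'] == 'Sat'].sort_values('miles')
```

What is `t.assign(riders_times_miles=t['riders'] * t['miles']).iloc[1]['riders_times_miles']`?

filter rows where day == 'Sat':
   miles vehicle  riders  day
0     78    bike       2  Sat
4     16   truck       2  Sat
sort by miles:
   miles vehicle  riders  day
4     16   truck       2  Sat
0     78    bike       2  Sat
add column riders_times_miles = t['riders'] * t['miles']:
   miles vehicle  riders  day  riders_times_miles
4     16   truck       2  Sat                  32
0     78    bike       2  Sat                 156
So iloc[1]['riders_times_miles'] = 156.

156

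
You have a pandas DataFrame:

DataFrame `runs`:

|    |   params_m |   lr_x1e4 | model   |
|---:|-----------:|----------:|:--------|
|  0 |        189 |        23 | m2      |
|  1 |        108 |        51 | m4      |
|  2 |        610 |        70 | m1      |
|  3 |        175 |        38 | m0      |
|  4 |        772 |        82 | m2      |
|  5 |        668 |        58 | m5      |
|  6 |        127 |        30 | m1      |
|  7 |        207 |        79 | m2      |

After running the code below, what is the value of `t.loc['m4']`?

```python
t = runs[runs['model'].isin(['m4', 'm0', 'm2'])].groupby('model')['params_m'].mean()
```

filter rows where model in ['m4', 'm0', 'm2']:
   params_m  lr_x1e4 model
0       189       23    m2
1       108       51    m4
3       175       38    m0
4       772       82    m2
7       207       79    m2
group by model, mean of params_m:
model
m0    175.000000
m2    389.333333
m4    108.000000
Name: params_m, dtype: float64
Finally, value at index 'm4' = 108.0.

108.0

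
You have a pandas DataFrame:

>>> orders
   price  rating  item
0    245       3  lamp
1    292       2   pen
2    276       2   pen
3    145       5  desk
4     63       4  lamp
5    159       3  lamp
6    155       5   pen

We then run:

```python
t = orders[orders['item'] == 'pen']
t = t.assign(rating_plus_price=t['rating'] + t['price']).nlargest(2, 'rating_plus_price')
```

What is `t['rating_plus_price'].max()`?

filter rows where item == 'pen':
   price  rating item
1    292       2  pen
2    276       2  pen
6    155       5  pen
add column rating_plus_price = t['rating'] + t['price']:
   price  rating item  rating_plus_price
1    292       2  pen                294
2    276       2  pen                278
6    155       5  pen                160
take 2 rows with largest rating_plus_price:
   price  rating item  rating_plus_price
1    292       2  pen                294
2    276       2  pen                278

294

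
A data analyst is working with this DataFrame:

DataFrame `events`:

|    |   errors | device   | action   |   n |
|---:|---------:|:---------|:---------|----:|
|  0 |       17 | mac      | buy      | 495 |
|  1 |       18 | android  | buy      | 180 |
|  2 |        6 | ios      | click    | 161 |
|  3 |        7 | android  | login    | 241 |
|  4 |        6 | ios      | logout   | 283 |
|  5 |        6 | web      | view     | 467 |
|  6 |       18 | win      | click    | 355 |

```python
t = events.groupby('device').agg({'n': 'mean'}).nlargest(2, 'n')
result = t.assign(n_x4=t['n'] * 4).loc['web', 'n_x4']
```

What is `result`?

group by device, mean of n:
             n
device        
android  210.5
ios      222.0
mac      495.0
web      467.0
win      355.0
take 2 rows with largest n:
            n
device       
mac     495.0
web     467.0
add column n_x4 = t['n'] * 4:
            n    n_x4
device               
mac     495.0  1980.0
web     467.0  1868.0
So loc['web', 'n_x4'] = 1868.0.

1868.0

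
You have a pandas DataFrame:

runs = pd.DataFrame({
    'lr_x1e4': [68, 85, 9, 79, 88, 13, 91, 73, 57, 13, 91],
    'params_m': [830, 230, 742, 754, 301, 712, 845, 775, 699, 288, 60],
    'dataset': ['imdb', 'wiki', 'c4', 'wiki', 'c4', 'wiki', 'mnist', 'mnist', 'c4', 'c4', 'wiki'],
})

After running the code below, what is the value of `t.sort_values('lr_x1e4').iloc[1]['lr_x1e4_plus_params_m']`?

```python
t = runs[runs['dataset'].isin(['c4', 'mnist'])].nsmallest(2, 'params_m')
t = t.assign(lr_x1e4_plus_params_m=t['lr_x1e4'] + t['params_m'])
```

389

filter rows where dataset in ['c4', 'mnist']:
   lr_x1e4  params_m dataset
2        9       742      c4
4       88       301      c4
6       91       845   mnist
7       73       775   mnist
8       57       699      c4
9       13       288      c4
take 2 rows with smallest params_m:
   lr_x1e4  params_m dataset
9       13       288      c4
4       88       301      c4
add column lr_x1e4_plus_params_m = t['lr_x1e4'] + t['params_m']:
   lr_x1e4  params_m dataset  lr_x1e4_plus_params_m
9       13       288      c4                    301
4       88       301      c4                    389
sort by lr_x1e4:
   lr_x1e4  params_m dataset  lr_x1e4_plus_params_m
9       13       288      c4                    301
4       88       301      c4                    389
Taking the value at position 1, column 'lr_x1e4_plus_params_m' gives 389.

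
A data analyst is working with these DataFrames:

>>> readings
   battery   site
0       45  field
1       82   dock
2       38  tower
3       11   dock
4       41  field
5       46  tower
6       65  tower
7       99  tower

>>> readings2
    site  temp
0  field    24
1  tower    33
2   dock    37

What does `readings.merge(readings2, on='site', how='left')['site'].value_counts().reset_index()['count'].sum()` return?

merge on 'site' (how='left') → 8 rows:
   battery   site  temp
0       45  field    24
1       82   dock    37
2       38  tower    33
3       11   dock    37
4       41  field    24
5       46  tower    33
6       65  tower    33
7       99  tower    33
value_counts of site:
site
tower    4
field    2
dock     2
Name: count, dtype: int64
reset_index():
    site  count
0  tower      4
1  field      2
2   dock      2
Taking the sum of column 'count' gives 8.

8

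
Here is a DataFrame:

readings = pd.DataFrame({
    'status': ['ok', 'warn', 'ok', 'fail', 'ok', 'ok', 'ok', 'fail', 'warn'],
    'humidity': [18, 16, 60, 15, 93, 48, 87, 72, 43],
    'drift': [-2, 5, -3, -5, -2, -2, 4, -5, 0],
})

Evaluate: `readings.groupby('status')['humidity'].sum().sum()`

452

group by status, sum of humidity:
status
fail     87
ok      306
warn     59
Name: humidity, dtype: int64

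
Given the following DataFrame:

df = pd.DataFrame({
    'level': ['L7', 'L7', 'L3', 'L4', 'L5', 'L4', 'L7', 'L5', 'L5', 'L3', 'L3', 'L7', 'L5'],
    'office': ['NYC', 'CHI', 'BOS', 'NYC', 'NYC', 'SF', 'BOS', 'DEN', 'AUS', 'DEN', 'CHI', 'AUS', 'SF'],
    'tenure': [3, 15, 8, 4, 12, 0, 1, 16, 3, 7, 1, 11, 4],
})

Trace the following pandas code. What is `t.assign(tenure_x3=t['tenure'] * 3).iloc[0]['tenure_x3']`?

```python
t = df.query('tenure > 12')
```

filter rows where tenure > 12:
  level office  tenure
1    L7    CHI      15
7    L5    DEN      16
add column tenure_x3 = t['tenure'] * 3:
  level office  tenure  tenure_x3
1    L7    CHI      15         45
7    L5    DEN      16         48
Hence 45.

45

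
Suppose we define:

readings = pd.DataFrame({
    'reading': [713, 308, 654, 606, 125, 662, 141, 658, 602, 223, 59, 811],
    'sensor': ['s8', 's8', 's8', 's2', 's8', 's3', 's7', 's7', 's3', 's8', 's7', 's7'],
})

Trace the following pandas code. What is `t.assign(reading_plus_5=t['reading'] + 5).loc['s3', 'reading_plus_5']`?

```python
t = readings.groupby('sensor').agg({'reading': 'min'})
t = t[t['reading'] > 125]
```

607

group by sensor, min of reading:
        reading
sensor         
s2          606
s3          602
s7           59
s8          125
filter rows where reading > 125:
        reading
sensor         
s2          606
s3          602
add column reading_plus_5 = t['reading'] + 5:
        reading  reading_plus_5
sensor                         
s2          606             611
s3          602             607
value at row 's3', column 'reading_plus_5' → 607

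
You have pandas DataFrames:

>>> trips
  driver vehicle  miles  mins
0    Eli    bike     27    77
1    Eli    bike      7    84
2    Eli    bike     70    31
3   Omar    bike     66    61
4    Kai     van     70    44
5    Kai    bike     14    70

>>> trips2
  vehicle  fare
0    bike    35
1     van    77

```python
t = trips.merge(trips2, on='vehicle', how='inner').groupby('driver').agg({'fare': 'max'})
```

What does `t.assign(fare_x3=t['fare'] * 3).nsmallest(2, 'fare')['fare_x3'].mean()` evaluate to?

merge on 'vehicle' (how='inner') → 6 rows:
  driver vehicle  miles  mins  fare
0    Eli    bike     27    77    35
1    Eli    bike      7    84    35
2    Eli    bike     70    31    35
3   Omar    bike     66    61    35
4    Kai     van     70    44    77
5    Kai    bike     14    70    35
group by driver, max of fare:
        fare
driver      
Eli       35
Kai       77
Omar      35
add column fare_x3 = t['fare'] * 3:
        fare  fare_x3
driver               
Eli       35      105
Kai       77      231
Omar      35      105
take 2 rows with smallest fare:
        fare  fare_x3
driver               
Eli       35      105
Omar      35      105
Finally, mean of column 'fare_x3' = 105.0.

105.0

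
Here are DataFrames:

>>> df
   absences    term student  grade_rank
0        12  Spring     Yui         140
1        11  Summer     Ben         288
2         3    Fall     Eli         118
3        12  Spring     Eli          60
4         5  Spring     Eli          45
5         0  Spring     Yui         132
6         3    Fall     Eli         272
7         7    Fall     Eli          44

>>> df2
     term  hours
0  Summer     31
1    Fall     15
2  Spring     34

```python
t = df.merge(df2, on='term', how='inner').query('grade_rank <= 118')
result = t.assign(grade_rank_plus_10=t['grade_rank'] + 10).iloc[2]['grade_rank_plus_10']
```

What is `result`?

55

merge on 'term' (how='inner') → 8 rows:
   absences    term student  grade_rank  hours
0        12  Spring     Yui         140     34
1        11  Summer     Ben         288     31
2         3    Fall     Eli         118     15
3        12  Spring     Eli          60     34
4         5  Spring     Eli          45     34
5         0  Spring     Yui         132     34
6         3    Fall     Eli         272     15
7         7    Fall     Eli          44     15
filter rows where grade_rank <= 118:
   absences    term student  grade_rank  hours
2         3    Fall     Eli         118     15
3        12  Spring     Eli          60     34
4         5  Spring     Eli          45     34
7         7    Fall     Eli          44     15
add column grade_rank_plus_10 = t['grade_rank'] + 10:
   absences    term student  grade_rank  hours  grade_rank_plus_10
2         3    Fall     Eli         118     15                 128
3        12  Spring     Eli          60     34                  70
4         5  Spring     Eli          45     34                  55
7         7    Fall     Eli          44     15                  54
Taking the value at position 2, column 'grade_rank_plus_10' gives 55.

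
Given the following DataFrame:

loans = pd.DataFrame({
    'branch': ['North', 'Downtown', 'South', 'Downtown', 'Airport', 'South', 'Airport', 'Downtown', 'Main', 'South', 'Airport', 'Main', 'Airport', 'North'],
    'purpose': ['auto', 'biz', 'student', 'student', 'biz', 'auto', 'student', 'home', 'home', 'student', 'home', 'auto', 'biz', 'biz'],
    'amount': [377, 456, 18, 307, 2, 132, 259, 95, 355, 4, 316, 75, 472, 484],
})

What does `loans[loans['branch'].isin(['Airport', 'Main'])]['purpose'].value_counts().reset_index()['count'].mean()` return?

1.5

filter rows where branch in ['Airport', 'Main']:
     branch  purpose  amount
4   Airport      biz       2
6   Airport  student     259
8      Main     home     355
10  Airport     home     316
11     Main     auto      75
12  Airport      biz     472
value_counts of purpose:
purpose
biz        2
home       2
student    1
auto       1
Name: count, dtype: int64
reset_index():
   purpose  count
0      biz      2
1     home      2
2  student      1
3     auto      1
Finally, mean of column 'count' = 1.5.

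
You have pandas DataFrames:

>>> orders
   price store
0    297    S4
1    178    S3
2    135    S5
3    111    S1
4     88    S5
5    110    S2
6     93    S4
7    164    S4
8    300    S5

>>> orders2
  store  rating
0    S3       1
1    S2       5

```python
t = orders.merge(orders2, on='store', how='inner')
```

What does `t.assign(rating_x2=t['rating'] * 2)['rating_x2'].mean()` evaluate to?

merge on 'store' (how='inner') → 2 rows:
   price store  rating
0    178    S3       1
1    110    S2       5
add column rating_x2 = t['rating'] * 2:
   price store  rating  rating_x2
0    178    S3       1          2
1    110    S2       5         10
mean of column 'rating_x2' → 6.0

6.0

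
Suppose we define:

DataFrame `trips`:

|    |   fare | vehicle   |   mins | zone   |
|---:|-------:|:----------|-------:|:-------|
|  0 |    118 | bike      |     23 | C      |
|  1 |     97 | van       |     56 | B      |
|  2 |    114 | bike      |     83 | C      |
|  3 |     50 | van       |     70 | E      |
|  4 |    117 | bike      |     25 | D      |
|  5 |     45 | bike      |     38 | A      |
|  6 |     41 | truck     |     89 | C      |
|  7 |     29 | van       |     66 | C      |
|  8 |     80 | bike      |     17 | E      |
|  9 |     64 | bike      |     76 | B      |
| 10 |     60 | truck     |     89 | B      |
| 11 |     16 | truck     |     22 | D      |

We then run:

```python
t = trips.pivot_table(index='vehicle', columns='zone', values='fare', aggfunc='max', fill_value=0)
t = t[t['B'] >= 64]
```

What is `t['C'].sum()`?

pivot: rows=vehicle, cols=zone, max(fare):
zone      A   B    C    D   E
vehicle                      
bike     45  64  118  117  80
truck     0  60   41   16   0
van       0  97   29    0  50
filter rows where B >= 64:
zone      A   B    C    D   E
vehicle                      
bike     45  64  118  117  80
van       0  97   29    0  50

147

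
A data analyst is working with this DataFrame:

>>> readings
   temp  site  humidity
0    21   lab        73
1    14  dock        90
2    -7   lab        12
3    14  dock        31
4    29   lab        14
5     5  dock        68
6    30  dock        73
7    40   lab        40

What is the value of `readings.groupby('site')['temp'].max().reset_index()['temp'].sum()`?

70

group by site, max of temp:
site
dock    30
lab     40
Name: temp, dtype: int64
reset_index():
   site  temp
0  dock    30
1   lab    40
Taking the sum of column 'temp' gives 70.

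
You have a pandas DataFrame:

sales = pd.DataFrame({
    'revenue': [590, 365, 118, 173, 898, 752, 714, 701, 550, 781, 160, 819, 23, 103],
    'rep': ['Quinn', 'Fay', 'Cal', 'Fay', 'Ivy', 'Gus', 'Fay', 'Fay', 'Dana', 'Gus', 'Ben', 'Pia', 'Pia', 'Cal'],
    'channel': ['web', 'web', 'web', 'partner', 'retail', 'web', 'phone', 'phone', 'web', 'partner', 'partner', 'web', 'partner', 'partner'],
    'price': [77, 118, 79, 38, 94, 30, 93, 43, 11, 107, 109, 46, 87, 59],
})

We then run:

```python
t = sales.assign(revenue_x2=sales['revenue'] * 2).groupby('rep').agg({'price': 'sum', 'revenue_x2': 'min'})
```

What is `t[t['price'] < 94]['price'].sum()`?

add column revenue_x2 = sales['revenue'] * 2:
    revenue    rep  channel  price  revenue_x2
0       590  Quinn      web     77        1180
1       365    Fay      web    118         730
2       118    Cal      web     79         236
3       173    Fay  partner     38         346
4       898    Ivy   retail     94        1796
5       752    Gus      web     30        1504
6       714    Fay    phone     93        1428
7       701    Fay    phone     43        1402
8       550   Dana      web     11        1100
9       781    Gus  partner    107        1562
10      160    Ben  partner    109         320
11      819    Pia      web     46        1638
12       23    Pia  partner     87          46
13      103    Cal  partner     59         206
group by rep: sum(price), min(revenue_x2):
       price  revenue_x2
rep                     
Ben      109         320
Cal      138         206
Dana      11        1100
Fay      292         346
Gus      137        1504
Ivy       94        1796
Pia      133          46
Quinn     77        1180
filter rows where price < 94:
       price  revenue_x2
rep                     
Dana      11        1100
Quinn     77        1180

88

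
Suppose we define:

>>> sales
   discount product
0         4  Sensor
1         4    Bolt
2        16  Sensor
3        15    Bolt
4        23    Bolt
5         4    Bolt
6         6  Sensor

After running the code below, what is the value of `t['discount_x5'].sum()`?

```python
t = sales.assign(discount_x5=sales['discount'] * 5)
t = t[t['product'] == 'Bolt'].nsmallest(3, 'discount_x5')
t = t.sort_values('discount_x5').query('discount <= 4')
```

add column discount_x5 = sales['discount'] * 5:
   discount product  discount_x5
0         4  Sensor           20
1         4    Bolt           20
2        16  Sensor           80
3        15    Bolt           75
4        23    Bolt          115
5         4    Bolt           20
6         6  Sensor           30
filter rows where product == 'Bolt':
   discount product  discount_x5
1         4    Bolt           20
3        15    Bolt           75
4        23    Bolt          115
5         4    Bolt           20
take 3 rows with smallest discount_x5:
   discount product  discount_x5
1         4    Bolt           20
5         4    Bolt           20
3        15    Bolt           75
sort by discount_x5:
   discount product  discount_x5
1         4    Bolt           20
5         4    Bolt           20
3        15    Bolt           75
filter rows where discount <= 4:
   discount product  discount_x5
1         4    Bolt           20
5         4    Bolt           20

40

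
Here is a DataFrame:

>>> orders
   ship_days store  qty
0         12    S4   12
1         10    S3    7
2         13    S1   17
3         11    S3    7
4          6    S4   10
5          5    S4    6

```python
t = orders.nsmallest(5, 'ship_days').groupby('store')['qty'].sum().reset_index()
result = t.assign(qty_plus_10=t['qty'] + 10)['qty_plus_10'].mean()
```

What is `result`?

take 5 rows with smallest ship_days:
   ship_days store  qty
5          5    S4    6
4          6    S4   10
1         10    S3    7
3         11    S3    7
0         12    S4   12
group by store, sum of qty:
store
S3    14
S4    28
Name: qty, dtype: int64
reset_index():
  store  qty
0    S3   14
1    S4   28
add column qty_plus_10 = t['qty'] + 10:
  store  qty  qty_plus_10
0    S3   14           24
1    S4   28           38
mean of column 'qty_plus_10' → 31.0

31.0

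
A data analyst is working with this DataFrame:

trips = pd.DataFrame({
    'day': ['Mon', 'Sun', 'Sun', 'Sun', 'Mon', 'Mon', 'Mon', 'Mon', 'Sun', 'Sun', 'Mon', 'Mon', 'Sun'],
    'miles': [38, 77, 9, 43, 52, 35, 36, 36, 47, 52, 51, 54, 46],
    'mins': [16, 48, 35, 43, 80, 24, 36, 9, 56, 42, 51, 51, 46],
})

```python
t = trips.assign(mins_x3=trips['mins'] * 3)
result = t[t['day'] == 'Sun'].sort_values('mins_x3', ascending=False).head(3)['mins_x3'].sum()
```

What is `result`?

450

add column mins_x3 = trips['mins'] * 3:
    day  miles  mins  mins_x3
0   Mon     38    16       48
1   Sun     77    48      144
2   Sun      9    35      105
3   Sun     43    43      129
4   Mon     52    80      240
5   Mon     35    24       72
6   Mon     36    36      108
7   Mon     36     9       27
8   Sun     47    56      168
9   Sun     52    42      126
10  Mon     51    51      153
11  Mon     54    51      153
12  Sun     46    46      138
filter rows where day == 'Sun':
    day  miles  mins  mins_x3
1   Sun     77    48      144
2   Sun      9    35      105
3   Sun     43    43      129
8   Sun     47    56      168
9   Sun     52    42      126
12  Sun     46    46      138
sort by mins_x3 descending:
    day  miles  mins  mins_x3
8   Sun     47    56      168
1   Sun     77    48      144
12  Sun     46    46      138
3   Sun     43    43      129
9   Sun     52    42      126
2   Sun      9    35      105
take first 3 rows:
    day  miles  mins  mins_x3
8   Sun     47    56      168
1   Sun     77    48      144
12  Sun     46    46      138
Finally, sum of column 'mins_x3' = 450.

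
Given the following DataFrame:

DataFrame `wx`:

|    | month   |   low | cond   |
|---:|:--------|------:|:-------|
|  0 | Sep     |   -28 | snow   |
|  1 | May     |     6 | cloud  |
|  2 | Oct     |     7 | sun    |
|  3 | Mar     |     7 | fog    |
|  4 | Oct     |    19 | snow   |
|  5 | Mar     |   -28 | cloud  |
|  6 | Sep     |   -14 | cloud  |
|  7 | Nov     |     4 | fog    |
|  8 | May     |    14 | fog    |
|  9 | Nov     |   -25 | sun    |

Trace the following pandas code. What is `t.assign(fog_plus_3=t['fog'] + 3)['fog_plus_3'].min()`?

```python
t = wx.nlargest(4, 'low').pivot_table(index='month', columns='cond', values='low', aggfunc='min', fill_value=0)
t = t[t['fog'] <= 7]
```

3

take 4 rows with largest low:
  month  low  cond
4   Oct   19  snow
8   May   14   fog
2   Oct    7   sun
3   Mar    7   fog
pivot: rows=month, cols=cond, min(low):
cond   fog  snow  sun
month                
Mar      7     0    0
May     14     0    0
Oct      0    19    7
filter rows where fog <= 7:
cond   fog  snow  sun
month                
Mar      7     0    0
Oct      0    19    7
add column fog_plus_3 = t['fog'] + 3:
cond   fog  snow  sun  fog_plus_3
month                            
Mar      7     0    0          10
Oct      0    19    7           3
Then the min of column 'fog_plus_3': 3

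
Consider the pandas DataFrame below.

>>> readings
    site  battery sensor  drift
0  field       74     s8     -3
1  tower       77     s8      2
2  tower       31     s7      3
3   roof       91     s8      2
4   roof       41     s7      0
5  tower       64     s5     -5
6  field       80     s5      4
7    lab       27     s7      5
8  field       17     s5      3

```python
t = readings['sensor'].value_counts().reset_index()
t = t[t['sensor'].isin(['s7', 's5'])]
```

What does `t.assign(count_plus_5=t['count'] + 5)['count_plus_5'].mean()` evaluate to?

value_counts of sensor:
sensor
s8    3
s7    3
s5    3
Name: count, dtype: int64
reset_index():
  sensor  count
0     s8      3
1     s7      3
2     s5      3
filter rows where sensor in ['s7', 's5']:
  sensor  count
1     s7      3
2     s5      3
add column count_plus_5 = t['count'] + 5:
  sensor  count  count_plus_5
1     s7      3             8
2     s5      3             8

8.0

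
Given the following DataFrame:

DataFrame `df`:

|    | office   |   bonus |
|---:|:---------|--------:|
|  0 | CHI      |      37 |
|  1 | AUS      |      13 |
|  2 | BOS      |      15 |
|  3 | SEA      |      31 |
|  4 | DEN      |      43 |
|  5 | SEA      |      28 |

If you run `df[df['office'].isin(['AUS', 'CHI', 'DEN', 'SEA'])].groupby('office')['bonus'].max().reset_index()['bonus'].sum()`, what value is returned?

124

filter rows where office in ['AUS', 'CHI', 'DEN', 'SEA']:
  office  bonus
0    CHI     37
1    AUS     13
3    SEA     31
4    DEN     43
5    SEA     28
group by office, max of bonus:
office
AUS    13
CHI    37
DEN    43
SEA    31
Name: bonus, dtype: int64
reset_index():
  office  bonus
0    AUS     13
1    CHI     37
2    DEN     43
3    SEA     31
Taking the sum of column 'bonus' gives 124.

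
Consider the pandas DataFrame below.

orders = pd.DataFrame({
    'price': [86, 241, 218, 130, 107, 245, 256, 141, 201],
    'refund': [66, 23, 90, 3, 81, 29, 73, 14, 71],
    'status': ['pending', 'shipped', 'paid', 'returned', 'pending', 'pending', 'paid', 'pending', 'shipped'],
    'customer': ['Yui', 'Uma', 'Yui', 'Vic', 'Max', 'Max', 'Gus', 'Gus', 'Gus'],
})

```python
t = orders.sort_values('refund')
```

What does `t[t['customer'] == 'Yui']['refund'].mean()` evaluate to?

78.0

sort by refund:
   price  refund    status customer
3    130       3  returned      Vic
7    141      14   pending      Gus
1    241      23   shipped      Uma
5    245      29   pending      Max
0     86      66   pending      Yui
8    201      71   shipped      Gus
6    256      73      paid      Gus
4    107      81   pending      Max
2    218      90      paid      Yui
filter rows where customer == 'Yui':
   price  refund   status customer
0     86      66  pending      Yui
2    218      90     paid      Yui
Then the mean of column 'refund': 78.0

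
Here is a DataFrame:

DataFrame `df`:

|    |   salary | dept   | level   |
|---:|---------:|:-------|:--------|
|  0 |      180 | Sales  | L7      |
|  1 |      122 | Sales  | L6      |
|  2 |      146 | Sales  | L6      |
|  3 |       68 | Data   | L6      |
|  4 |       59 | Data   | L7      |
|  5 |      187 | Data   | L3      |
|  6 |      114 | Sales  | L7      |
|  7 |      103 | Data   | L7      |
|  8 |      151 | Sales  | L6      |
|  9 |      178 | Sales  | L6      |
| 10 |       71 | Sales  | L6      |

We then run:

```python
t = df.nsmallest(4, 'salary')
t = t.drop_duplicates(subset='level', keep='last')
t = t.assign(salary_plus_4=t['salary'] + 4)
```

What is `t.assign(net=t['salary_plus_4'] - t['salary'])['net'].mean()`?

4.0

take 4 rows with smallest salary:
    salary   dept level
4       59   Data    L7
3       68   Data    L6
10      71  Sales    L6
7      103   Data    L7
drop duplicate level (keep=last):
    salary   dept level
10      71  Sales    L6
7      103   Data    L7
add column salary_plus_4 = t['salary'] + 4:
    salary   dept level  salary_plus_4
10      71  Sales    L6             75
7      103   Data    L7            107
add column net = t['salary_plus_4'] - t['salary']:
    salary   dept level  salary_plus_4  net
10      71  Sales    L6             75    4
7      103   Data    L7            107    4
The mean of column 'net' is 4.0.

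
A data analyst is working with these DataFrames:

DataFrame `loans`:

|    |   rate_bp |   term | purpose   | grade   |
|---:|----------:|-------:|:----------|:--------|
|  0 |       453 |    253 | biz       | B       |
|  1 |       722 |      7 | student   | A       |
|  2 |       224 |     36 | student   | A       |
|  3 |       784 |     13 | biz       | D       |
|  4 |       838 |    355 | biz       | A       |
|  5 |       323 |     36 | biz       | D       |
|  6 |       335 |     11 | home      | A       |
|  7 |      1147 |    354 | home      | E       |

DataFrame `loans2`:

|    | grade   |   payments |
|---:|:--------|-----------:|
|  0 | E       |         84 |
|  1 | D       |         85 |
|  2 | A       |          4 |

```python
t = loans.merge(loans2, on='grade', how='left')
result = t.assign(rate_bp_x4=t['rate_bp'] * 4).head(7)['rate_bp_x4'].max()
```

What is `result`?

3352

merge on 'grade' (how='left') → 8 rows:
   rate_bp  term  purpose grade  payments
0      453   253      biz     B       NaN
1      722     7  student     A       4.0
2      224    36  student     A       4.0
3      784    13      biz     D      85.0
4      838   355      biz     A       4.0
5      323    36      biz     D      85.0
6      335    11     home     A       4.0
7     1147   354     home     E      84.0
add column rate_bp_x4 = t['rate_bp'] * 4:
   rate_bp  term  purpose grade  payments  rate_bp_x4
0      453   253      biz     B       NaN        1812
1      722     7  student     A       4.0        2888
2      224    36  student     A       4.0         896
3      784    13      biz     D      85.0        3136
4      838   355      biz     A       4.0        3352
5      323    36      biz     D      85.0        1292
6      335    11     home     A       4.0        1340
7     1147   354     home     E      84.0        4588
take first 7 rows:
   rate_bp  term  purpose grade  payments  rate_bp_x4
0      453   253      biz     B       NaN        1812
1      722     7  student     A       4.0        2888
2      224    36  student     A       4.0         896
3      784    13      biz     D      85.0        3136
4      838   355      biz     A       4.0        3352
5      323    36      biz     D      85.0        1292
6      335    11     home     A       4.0        1340
Finally, max of column 'rate_bp_x4' = 3352.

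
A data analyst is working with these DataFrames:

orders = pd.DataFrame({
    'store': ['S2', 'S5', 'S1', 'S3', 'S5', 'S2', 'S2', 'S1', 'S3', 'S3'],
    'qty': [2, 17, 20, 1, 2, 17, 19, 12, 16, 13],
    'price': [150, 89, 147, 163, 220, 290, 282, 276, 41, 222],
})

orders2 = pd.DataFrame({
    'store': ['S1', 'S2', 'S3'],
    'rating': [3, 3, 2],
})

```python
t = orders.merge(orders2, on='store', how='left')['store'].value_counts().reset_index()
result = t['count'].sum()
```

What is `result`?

10

merge on 'store' (how='left') → 10 rows:
  store  qty  price  rating
0    S2    2    150     3.0
1    S5   17     89     NaN
2    S1   20    147     3.0
3    S3    1    163     2.0
4    S5    2    220     NaN
5    S2   17    290     3.0
6    S2   19    282     3.0
7    S1   12    276     3.0
8    S3   16     41     2.0
9    S3   13    222     2.0
value_counts of store:
store
S2    3
S3    3
S5    2
S1    2
Name: count, dtype: int64
reset_index():
  store  count
0    S2      3
1    S3      3
2    S5      2
3    S1      2
Then the sum of column 'count': 10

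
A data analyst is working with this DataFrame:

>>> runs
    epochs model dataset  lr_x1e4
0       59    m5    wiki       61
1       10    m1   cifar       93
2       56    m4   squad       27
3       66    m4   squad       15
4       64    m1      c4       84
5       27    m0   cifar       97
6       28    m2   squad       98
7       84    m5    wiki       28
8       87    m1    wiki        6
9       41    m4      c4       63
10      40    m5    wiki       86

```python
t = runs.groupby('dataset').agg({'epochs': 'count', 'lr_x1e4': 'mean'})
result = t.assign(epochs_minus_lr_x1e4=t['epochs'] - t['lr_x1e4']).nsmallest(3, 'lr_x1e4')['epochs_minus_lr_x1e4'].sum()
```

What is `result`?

-156.416666667

group by dataset: count(epochs), mean(lr_x1e4):
         epochs    lr_x1e4
dataset                   
c4            2  73.500000
cifar         2  95.000000
squad         3  46.666667
wiki          4  45.250000
add column epochs_minus_lr_x1e4 = t['epochs'] - t['lr_x1e4']:
         epochs    lr_x1e4  epochs_minus_lr_x1e4
dataset                                         
c4            2  73.500000            -71.500000
cifar         2  95.000000            -93.000000
squad         3  46.666667            -43.666667
wiki          4  45.250000            -41.250000
take 3 rows with smallest lr_x1e4:
         epochs    lr_x1e4  epochs_minus_lr_x1e4
dataset                                         
wiki          4  45.250000            -41.250000
squad         3  46.666667            -43.666667
c4            2  73.500000            -71.500000
Taking the sum of column 'epochs_minus_lr_x1e4' gives -156.416666667.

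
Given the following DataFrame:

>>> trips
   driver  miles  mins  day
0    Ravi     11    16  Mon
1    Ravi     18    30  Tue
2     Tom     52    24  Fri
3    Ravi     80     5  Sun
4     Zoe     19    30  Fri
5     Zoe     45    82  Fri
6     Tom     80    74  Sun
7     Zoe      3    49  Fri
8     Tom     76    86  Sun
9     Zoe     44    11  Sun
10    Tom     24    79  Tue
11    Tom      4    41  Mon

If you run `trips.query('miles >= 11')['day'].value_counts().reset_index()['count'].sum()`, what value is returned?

10

filter rows where miles >= 11:
   driver  miles  mins  day
0    Ravi     11    16  Mon
1    Ravi     18    30  Tue
2     Tom     52    24  Fri
3    Ravi     80     5  Sun
4     Zoe     19    30  Fri
5     Zoe     45    82  Fri
6     Tom     80    74  Sun
8     Tom     76    86  Sun
9     Zoe     44    11  Sun
10    Tom     24    79  Tue
value_counts of day:
day
Sun    4
Fri    3
Tue    2
Mon    1
Name: count, dtype: int64
reset_index():
   day  count
0  Sun      4
1  Fri      3
2  Tue      2
3  Mon      1
sum of column 'count' → 10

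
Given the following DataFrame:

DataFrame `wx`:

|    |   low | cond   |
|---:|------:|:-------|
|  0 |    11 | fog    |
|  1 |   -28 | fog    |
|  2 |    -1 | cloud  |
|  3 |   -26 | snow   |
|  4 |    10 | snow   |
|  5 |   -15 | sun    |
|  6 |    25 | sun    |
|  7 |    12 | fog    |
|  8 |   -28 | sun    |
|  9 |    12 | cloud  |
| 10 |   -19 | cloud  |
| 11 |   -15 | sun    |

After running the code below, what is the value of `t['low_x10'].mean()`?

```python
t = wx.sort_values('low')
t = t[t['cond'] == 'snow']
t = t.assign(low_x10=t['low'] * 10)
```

sort by low:
    low   cond
1   -28    fog
8   -28    sun
3   -26   snow
10  -19  cloud
5   -15    sun
11  -15    sun
2    -1  cloud
4    10   snow
0    11    fog
7    12    fog
9    12  cloud
6    25    sun
filter rows where cond == 'snow':
   low  cond
3  -26  snow
4   10  snow
add column low_x10 = t['low'] * 10:
   low  cond  low_x10
3  -26  snow     -260
4   10  snow      100
The mean of column 'low_x10' is -80.0.

-80.0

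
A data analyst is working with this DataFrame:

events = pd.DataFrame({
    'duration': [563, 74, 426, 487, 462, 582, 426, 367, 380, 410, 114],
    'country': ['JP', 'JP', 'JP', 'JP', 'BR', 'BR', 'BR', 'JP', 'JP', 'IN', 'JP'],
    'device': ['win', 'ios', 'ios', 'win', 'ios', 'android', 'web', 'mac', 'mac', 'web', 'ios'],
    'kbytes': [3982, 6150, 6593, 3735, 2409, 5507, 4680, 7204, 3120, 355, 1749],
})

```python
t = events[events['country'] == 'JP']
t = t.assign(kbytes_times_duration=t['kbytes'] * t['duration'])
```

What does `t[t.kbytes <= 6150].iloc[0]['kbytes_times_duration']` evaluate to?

filter rows where country == 'JP':
    duration country device  kbytes
0        563      JP    win    3982
1         74      JP    ios    6150
2        426      JP    ios    6593
3        487      JP    win    3735
7        367      JP    mac    7204
8        380      JP    mac    3120
10       114      JP    ios    1749
add column kbytes_times_duration = t['kbytes'] * t['duration']:
    duration country device  kbytes  kbytes_times_duration
0        563      JP    win    3982                2241866
1         74      JP    ios    6150                 455100
2        426      JP    ios    6593                2808618
3        487      JP    win    3735                1818945
7        367      JP    mac    7204                2643868
8        380      JP    mac    3120                1185600
10       114      JP    ios    1749                 199386
filter rows where kbytes <= 6150:
    duration country device  kbytes  kbytes_times_duration
0        563      JP    win    3982                2241866
1         74      JP    ios    6150                 455100
3        487      JP    win    3735                1818945
8        380      JP    mac    3120                1185600
10       114      JP    ios    1749                 199386
The value at position 0, column 'kbytes_times_duration' is 2241866.

2241866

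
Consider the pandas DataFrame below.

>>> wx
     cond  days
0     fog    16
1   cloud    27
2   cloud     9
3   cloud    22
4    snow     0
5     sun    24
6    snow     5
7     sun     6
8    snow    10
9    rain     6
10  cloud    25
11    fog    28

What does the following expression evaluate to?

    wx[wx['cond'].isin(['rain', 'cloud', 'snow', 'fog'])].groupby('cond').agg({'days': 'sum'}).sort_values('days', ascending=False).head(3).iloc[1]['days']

44

filter rows where cond in ['rain', 'cloud', 'snow', 'fog']:
     cond  days
0     fog    16
1   cloud    27
2   cloud     9
3   cloud    22
4    snow     0
6    snow     5
8    snow    10
9    rain     6
10  cloud    25
11    fog    28
group by cond, sum of days:
       days
cond       
cloud    83
fog      44
rain      6
snow     15
sort by days descending:
       days
cond       
cloud    83
fog      44
snow     15
rain      6
take first 3 rows:
       days
cond       
cloud    83
fog      44
snow     15
Taking the value at position 1, column 'days' gives 44.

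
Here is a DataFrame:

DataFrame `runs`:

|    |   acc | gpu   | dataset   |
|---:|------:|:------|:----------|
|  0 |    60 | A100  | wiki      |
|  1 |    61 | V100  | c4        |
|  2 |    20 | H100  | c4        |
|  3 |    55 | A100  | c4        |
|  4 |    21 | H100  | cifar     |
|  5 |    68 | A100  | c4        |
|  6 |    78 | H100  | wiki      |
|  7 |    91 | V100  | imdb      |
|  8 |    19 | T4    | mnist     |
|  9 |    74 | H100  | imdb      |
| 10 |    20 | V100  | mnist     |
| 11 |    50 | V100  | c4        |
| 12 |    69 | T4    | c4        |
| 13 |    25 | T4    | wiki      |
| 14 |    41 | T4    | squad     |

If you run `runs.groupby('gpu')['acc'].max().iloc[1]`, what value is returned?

group by gpu, max of acc:
gpu
A100    68
H100    78
T4      69
V100    91
Name: acc, dtype: int64

78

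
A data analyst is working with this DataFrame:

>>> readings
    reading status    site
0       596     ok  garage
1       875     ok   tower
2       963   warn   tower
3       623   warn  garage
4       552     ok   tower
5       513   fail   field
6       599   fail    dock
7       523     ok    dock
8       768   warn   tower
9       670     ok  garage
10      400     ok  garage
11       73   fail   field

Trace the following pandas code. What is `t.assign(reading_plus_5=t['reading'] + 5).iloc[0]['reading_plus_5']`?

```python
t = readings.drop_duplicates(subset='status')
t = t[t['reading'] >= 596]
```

601

drop duplicate status (keep=first):
   reading status    site
0      596     ok  garage
2      963   warn   tower
5      513   fail   field
filter rows where reading >= 596:
   reading status    site
0      596     ok  garage
2      963   warn   tower
add column reading_plus_5 = t['reading'] + 5:
   reading status    site  reading_plus_5
0      596     ok  garage             601
2      963   warn   tower             968
The value at position 0, column 'reading_plus_5' is 601.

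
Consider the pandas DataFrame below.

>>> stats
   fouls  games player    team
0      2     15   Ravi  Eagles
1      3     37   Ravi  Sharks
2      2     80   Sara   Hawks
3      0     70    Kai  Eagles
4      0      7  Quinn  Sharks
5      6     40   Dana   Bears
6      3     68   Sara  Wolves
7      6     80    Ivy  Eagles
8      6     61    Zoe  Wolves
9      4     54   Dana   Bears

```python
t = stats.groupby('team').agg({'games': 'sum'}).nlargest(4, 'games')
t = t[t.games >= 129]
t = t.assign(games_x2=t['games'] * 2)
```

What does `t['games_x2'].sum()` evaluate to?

group by team, sum of games:
        games
team         
Bears      94
Eagles    165
Hawks      80
Sharks     44
Wolves    129
take 4 rows with largest games:
        games
team         
Eagles    165
Wolves    129
Bears      94
Hawks      80
filter rows where games >= 129:
        games
team         
Eagles    165
Wolves    129
add column games_x2 = t['games'] * 2:
        games  games_x2
team                   
Eagles    165       330
Wolves    129       258

588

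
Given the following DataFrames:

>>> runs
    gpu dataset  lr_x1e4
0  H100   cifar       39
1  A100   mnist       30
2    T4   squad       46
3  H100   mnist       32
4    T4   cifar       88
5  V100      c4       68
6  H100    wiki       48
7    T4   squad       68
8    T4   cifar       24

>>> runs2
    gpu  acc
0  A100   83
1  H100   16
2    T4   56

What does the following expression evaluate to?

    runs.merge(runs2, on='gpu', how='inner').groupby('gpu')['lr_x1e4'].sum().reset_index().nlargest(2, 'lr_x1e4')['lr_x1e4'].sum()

345

merge on 'gpu' (how='inner') → 8 rows:
    gpu dataset  lr_x1e4  acc
0  H100   cifar       39   16
1  A100   mnist       30   83
2    T4   squad       46   56
3  H100   mnist       32   16
4    T4   cifar       88   56
5  H100    wiki       48   16
6    T4   squad       68   56
7    T4   cifar       24   56
group by gpu, sum of lr_x1e4:
gpu
A100     30
H100    119
T4      226
Name: lr_x1e4, dtype: int64
reset_index():
    gpu  lr_x1e4
0  A100       30
1  H100      119
2    T4      226
take 2 rows with largest lr_x1e4:
    gpu  lr_x1e4
2    T4      226
1  H100      119
Taking the sum of column 'lr_x1e4' gives 345.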